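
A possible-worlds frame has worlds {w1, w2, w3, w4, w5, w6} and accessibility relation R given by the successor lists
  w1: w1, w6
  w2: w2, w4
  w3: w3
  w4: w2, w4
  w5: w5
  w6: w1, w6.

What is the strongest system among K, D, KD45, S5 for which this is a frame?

Serial (axiom D): yes — every world has a successor (e.g. w1 R w1).
Euclidean (axiom 5): yes — any two successors of a common world are R-related.
Transitive (axiom 4): yes — every two-step R-path is closed by a direct edge.
Reflexive (axiom T): yes — every world is R-related to itself.
So F validates K, D, KD45, S5. The strongest is S5.

S5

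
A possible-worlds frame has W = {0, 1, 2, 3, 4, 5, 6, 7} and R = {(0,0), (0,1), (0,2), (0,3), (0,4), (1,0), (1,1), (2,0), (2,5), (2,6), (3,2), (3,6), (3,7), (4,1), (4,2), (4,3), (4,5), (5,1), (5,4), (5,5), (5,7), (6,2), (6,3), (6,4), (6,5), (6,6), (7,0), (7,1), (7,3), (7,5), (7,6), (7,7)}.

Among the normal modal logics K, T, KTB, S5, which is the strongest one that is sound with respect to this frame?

Reflexive (axiom T): no — 2 is not related to itself.
Symmetric (axiom B): no — 0 R 3 but not 3 R 0.
Euclidean (axiom 5): no — 0 R 1 and 0 R 2, but not 1 R 2.
So F validates K; T would additionally require R to be reflexive. The strongest is K.

K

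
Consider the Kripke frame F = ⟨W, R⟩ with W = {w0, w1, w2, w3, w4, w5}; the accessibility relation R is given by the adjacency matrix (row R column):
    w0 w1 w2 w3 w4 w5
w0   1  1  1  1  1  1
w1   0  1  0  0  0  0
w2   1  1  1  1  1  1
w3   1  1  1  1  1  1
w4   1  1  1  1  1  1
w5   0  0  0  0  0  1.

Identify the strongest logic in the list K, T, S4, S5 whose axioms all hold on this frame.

Reflexive (axiom T): yes — every world is R-related to itself.
Transitive (axiom 4): yes — every two-step R-path is closed by a direct edge.
Euclidean (axiom 5): no — w0 R w1 and w0 R w2, but not w1 R w2.
So F validates K, T, S4; S5 would additionally require R to be Euclidean. The strongest is S4.

S4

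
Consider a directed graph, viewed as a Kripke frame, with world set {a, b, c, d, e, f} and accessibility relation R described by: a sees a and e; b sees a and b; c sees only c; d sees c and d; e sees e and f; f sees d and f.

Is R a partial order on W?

Reflexive: yes — every world is R-related to itself.
Transitive: no — a R e and e R f, but not a R f.
Antisymmetric: yes — no distinct pair is related both ways.
So R is not a partial order.

No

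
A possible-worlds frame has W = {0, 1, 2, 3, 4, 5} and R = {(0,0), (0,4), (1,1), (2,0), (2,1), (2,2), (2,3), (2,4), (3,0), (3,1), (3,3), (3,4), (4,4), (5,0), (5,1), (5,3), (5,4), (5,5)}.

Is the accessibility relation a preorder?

Yes

Reflexive: yes — every world is R-related to itself.
Transitive: yes — every two-step R-path is closed by a direct edge.
So R is a preorder.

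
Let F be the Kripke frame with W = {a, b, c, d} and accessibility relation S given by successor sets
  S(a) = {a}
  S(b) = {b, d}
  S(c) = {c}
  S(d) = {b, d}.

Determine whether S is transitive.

Transitive: yes — every two-step S-path is closed by a direct edge.

Yes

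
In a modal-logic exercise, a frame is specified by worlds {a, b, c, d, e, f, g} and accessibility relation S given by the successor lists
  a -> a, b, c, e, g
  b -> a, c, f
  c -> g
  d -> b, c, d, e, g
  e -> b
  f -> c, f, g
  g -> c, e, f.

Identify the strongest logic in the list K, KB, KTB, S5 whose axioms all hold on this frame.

Symmetric (axiom B): no — a S c but not c S a.
Reflexive (axiom T): no — b is not related to itself.
Euclidean (axiom 5): no — a S b and a S e, but not b S e.
So F validates K; KB would additionally require S to be symmetric. The strongest is K.

K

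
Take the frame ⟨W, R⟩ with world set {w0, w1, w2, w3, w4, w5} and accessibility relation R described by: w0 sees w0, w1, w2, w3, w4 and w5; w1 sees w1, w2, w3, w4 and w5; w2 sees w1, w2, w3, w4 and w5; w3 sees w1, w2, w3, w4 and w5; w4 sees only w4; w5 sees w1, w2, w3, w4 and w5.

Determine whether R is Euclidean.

Euclidean: no — w0 R w4 and w0 R w1, but not w4 R w1.

No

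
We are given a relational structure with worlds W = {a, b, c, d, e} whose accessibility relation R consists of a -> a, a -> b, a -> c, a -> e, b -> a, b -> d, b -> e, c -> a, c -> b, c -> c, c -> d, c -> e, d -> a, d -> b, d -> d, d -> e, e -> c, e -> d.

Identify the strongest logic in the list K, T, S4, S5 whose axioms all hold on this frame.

K

Reflexive (axiom T): no — b is not related to itself.
Transitive (axiom 4): no — a R b and b R d, but not a R d.
Euclidean (axiom 5): no — a R b and a R c, but not b R c.
So F validates K; T would additionally require R to be reflexive. The strongest is K.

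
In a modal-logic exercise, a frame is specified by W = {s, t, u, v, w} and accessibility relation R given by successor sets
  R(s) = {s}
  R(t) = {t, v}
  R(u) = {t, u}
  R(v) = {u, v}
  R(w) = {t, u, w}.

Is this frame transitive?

Transitive: no — t R v and v R u, but not t R u.

No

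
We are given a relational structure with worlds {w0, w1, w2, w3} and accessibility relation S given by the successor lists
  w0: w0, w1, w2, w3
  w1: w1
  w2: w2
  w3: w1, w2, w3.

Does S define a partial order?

Yes

Reflexive: yes — every world is S-related to itself.
Transitive: yes — every two-step S-path is closed by a direct edge.
Antisymmetric: yes — no distinct pair is related both ways.
So S is a partial order.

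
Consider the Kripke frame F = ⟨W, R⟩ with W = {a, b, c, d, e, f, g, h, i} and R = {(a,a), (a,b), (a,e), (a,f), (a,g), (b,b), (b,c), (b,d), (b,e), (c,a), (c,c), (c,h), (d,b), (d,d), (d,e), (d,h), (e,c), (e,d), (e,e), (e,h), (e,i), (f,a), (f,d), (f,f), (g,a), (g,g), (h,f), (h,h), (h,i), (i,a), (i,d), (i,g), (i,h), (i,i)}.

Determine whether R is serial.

Serial: yes — every world has a successor (e.g. a R a).

Yes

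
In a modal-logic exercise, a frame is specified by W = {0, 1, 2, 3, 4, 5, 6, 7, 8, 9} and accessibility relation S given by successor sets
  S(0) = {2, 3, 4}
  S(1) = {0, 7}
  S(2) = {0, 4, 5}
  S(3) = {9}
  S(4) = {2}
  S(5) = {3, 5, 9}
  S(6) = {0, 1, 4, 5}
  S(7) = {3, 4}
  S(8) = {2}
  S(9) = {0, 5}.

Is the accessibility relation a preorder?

No

Reflexive: no — 0 is not related to itself.
Transitive: no — 0 S 2 and 2 S 5, but not 0 S 5.
So S is not a preorder.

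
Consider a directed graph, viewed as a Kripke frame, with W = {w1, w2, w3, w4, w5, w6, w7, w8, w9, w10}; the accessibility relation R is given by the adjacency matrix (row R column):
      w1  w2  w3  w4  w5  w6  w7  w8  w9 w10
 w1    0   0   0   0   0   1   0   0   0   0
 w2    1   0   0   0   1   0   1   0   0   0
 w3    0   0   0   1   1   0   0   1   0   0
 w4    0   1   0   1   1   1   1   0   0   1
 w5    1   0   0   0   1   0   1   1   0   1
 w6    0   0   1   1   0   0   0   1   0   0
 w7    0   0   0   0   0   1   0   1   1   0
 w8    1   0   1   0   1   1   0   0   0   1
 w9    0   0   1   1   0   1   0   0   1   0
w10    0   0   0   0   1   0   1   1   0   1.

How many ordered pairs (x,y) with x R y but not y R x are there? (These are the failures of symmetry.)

21

Enumerating: (w1,w6), (w10,w7), (w2,w1), (w2,w5), (w2,w7), (w3,w4), (w3,w5), (w4,w10), (w4,w2), (w4,w5), (w4,w7), (w5,w1), … and 9 more.
Total: 21.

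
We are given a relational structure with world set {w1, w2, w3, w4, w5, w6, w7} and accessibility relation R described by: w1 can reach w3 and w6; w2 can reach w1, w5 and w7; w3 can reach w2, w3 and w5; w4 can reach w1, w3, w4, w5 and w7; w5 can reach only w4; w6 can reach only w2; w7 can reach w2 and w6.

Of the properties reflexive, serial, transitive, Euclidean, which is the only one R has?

Reflexive: no — w1 is not related to itself.
Serial: yes — every world has a successor (e.g. w1 R w3).
Transitive: no — w1 R w3 and w3 R w2, but not w1 R w2.
Euclidean: no — w1 R w3 and w1 R w6, but not w3 R w6.
Only serial holds.

serial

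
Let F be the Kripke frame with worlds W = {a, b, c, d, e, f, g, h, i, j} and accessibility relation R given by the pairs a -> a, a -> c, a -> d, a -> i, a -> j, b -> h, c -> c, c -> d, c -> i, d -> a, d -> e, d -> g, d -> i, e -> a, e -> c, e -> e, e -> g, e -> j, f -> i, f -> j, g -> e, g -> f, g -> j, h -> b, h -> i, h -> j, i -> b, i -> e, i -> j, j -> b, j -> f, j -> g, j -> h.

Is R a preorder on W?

No

Reflexive: no — b is not related to itself.
Transitive: no — a R d and d R e, but not a R e.
So R is not a preorder.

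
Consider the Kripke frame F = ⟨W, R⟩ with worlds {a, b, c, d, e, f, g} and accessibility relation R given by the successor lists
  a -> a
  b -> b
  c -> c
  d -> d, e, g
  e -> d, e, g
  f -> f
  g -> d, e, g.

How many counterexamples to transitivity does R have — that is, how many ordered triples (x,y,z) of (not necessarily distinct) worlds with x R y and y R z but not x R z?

R is transitive; there are no such tuples.

0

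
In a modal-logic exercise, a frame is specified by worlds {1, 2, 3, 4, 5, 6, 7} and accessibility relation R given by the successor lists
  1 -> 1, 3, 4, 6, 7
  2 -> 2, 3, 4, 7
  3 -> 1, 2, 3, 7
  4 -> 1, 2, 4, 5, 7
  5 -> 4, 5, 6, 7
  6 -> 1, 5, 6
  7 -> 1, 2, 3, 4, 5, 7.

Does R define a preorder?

No

Reflexive: yes — every world is R-related to itself.
Transitive: no — 1 R 3 and 3 R 2, but not 1 R 2.
So R is not a preorder.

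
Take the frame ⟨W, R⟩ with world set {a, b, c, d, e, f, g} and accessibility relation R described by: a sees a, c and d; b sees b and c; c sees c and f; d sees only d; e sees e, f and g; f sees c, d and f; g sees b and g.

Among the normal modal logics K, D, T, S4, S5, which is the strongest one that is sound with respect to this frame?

Serial (axiom D): yes — every world has a successor (e.g. a R a).
Reflexive (axiom T): yes — every world is R-related to itself.
Transitive (axiom 4): no — a R c and c R f, but not a R f.
Euclidean (axiom 5): no — a R c and a R d, but not c R d.
So F validates K, D, T; S4 would additionally require R to be transitive. The strongest is T.

T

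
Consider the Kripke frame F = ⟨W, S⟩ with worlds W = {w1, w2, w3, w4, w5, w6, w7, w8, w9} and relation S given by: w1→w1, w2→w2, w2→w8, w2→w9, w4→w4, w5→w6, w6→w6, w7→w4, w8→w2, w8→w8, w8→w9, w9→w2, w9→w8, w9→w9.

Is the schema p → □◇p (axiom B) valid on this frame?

No

By correspondence theory, B is valid on a frame iff S is symmetric.
Symmetric: no — w5 S w6 but not w6 S w5.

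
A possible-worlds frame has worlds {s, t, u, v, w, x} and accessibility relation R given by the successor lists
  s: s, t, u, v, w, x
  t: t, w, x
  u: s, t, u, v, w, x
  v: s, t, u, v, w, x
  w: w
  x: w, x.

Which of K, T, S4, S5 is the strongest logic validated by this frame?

Reflexive (axiom T): yes — every world is R-related to itself.
Transitive (axiom 4): yes — every two-step R-path is closed by a direct edge.
Euclidean (axiom 5): no — s R t and s R u, but not t R u.
So F validates K, T, S4; S5 would additionally require R to be Euclidean. The strongest is S4.

S4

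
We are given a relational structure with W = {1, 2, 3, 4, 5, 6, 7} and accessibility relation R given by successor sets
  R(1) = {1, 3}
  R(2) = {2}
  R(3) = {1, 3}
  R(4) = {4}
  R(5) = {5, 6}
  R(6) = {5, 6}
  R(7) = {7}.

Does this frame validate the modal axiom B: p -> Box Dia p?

The schema B characterises exactly the symmetric frames.
Symmetric: yes — every pair in R has its reverse in R.

Yes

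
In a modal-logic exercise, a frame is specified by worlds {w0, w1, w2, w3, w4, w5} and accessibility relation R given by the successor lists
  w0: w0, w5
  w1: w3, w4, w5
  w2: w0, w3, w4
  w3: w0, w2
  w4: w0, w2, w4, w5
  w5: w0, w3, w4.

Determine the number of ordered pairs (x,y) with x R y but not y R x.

Enumerating: (w1,w3), (w1,w4), (w1,w5), (w2,w0), (w3,w0), (w4,w0), (w5,w3).

7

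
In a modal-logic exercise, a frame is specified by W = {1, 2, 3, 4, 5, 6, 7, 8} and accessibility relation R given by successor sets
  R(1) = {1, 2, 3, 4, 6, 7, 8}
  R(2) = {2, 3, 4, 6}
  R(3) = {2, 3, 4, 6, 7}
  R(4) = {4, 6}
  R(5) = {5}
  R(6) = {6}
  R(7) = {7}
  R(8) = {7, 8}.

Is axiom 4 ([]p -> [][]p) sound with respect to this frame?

No

By correspondence theory, 4 is valid on a frame iff R is transitive.
Transitive: no — 2 R 3 and 3 R 7, but not 2 R 7.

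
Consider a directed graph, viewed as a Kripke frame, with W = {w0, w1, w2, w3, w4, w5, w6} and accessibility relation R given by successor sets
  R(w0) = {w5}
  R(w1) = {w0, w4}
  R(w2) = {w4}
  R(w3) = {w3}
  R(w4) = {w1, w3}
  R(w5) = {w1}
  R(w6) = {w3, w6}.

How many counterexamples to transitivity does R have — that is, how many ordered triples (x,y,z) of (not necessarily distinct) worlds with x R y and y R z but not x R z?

10

Enumerating: (w0,w5,w1), (w1,w0,w5), (w1,w4,w1), (w1,w4,w3), (w2,w4,w1), (w2,w4,w3), (w4,w1,w0), (w4,w1,w4), (w5,w1,w0), (w5,w1,w4).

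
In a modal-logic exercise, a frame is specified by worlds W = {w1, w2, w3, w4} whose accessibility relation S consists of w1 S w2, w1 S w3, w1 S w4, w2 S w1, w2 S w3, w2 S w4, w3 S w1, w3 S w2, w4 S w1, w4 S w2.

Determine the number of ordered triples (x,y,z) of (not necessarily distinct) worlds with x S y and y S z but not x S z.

14

Enumerating: (w1,w2,w1), (w1,w3,w1), (w1,w4,w1), (w2,w1,w2), (w2,w3,w2), (w2,w4,w2), (w3,w1,w3), (w3,w1,w4), (w3,w2,w3), (w3,w2,w4), (w4,w1,w3), (w4,w1,w4), (w4,w2,w3), (w4,w2,w4).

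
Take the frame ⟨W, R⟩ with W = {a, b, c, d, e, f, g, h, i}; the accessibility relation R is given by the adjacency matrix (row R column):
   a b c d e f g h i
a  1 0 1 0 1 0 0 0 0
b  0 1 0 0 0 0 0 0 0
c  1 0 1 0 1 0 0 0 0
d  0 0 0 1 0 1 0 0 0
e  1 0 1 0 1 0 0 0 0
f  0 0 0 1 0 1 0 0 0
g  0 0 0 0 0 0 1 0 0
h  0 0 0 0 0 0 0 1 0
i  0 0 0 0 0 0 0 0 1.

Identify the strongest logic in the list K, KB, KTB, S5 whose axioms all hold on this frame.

Symmetric (axiom B): yes — every pair in R has its reverse in R.
Reflexive (axiom T): yes — every world is R-related to itself.
Euclidean (axiom 5): yes — any two successors of a common world are R-related.
So F validates K, KB, KTB, S5. The strongest is S5.

S5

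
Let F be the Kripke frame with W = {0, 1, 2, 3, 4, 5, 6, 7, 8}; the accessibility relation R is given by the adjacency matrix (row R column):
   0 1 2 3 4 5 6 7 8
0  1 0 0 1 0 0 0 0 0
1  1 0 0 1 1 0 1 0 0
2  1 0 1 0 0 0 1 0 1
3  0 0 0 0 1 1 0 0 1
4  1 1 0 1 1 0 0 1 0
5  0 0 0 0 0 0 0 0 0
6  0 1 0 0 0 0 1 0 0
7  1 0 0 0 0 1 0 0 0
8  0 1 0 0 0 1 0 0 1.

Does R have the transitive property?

Transitive: no — 0 R 3 and 3 R 4, but not 0 R 4.

No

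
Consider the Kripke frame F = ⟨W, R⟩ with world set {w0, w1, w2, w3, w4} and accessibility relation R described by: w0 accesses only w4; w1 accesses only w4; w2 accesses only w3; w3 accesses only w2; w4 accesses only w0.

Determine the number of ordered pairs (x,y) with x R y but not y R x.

1

Enumerating: (w1,w4).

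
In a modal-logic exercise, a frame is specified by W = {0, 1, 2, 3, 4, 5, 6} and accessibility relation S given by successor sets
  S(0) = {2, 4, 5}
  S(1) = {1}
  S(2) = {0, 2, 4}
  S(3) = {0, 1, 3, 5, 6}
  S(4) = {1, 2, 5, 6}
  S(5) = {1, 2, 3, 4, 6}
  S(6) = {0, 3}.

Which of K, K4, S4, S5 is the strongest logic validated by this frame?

K

Transitive (axiom 4): no — 0 S 4 and 4 S 1, but not 0 S 1.
Reflexive (axiom T): no — 0 is not related to itself.
Euclidean (axiom 5): no — 0 S 2 and 0 S 5, but not 2 S 5.
So F validates K; K4 would additionally require S to be transitive. The strongest is K.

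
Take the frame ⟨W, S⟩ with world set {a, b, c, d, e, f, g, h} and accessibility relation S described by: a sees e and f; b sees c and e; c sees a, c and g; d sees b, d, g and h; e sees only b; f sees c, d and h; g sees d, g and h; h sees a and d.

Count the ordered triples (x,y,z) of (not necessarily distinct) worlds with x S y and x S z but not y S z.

Enumerating: (a,e,e), (a,e,f), (a,f,e), (a,f,f), (b,c,e), (b,e,c), (b,e,e), (c,a,a), (c,a,c), (c,a,g), (c,g,a), (c,g,c), … and 19 more.
Total: 31.

31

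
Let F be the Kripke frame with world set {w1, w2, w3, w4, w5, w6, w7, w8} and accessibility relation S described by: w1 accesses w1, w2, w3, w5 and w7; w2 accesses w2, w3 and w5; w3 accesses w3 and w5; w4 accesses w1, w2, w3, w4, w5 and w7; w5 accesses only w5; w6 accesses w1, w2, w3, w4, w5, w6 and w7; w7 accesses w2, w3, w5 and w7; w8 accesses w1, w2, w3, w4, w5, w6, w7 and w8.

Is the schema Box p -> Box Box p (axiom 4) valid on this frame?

Yes

Axiom 4 corresponds to the accessibility relation being transitive.
Transitive: yes — every two-step S-path is closed by a direct edge.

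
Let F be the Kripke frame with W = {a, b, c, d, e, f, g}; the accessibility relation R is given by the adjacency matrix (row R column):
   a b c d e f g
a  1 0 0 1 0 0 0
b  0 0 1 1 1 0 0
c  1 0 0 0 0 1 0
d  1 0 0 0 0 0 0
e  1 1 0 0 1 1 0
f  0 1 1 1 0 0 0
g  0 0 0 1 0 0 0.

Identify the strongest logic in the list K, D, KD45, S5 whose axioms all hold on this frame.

Serial (axiom D): yes — every world has a successor (e.g. a R a).
Euclidean (axiom 5): no — b R c and b R d, but not c R d.
Transitive (axiom 4): no — b R c and c R a, but not b R a.
Reflexive (axiom T): no — b is not related to itself.
So F validates K, D; KD45 would additionally require R to be Euclidean and transitive. The strongest is D.

D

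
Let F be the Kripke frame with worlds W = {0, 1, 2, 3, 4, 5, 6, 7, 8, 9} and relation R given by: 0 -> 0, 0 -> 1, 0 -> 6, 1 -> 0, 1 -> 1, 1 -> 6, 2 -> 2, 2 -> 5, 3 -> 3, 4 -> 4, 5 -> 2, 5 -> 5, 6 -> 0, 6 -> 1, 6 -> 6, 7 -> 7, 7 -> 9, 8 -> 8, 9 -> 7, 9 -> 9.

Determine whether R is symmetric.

Yes

Symmetric: yes — every pair in R has its reverse in R.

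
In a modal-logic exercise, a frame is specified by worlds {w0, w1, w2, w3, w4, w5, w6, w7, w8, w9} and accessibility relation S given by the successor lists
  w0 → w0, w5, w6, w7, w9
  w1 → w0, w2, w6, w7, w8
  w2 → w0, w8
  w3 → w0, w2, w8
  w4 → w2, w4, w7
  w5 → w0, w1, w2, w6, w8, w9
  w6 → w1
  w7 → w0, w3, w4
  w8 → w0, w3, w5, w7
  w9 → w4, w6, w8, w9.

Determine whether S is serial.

Yes

Serial: yes — every world has a successor (e.g. w0 S w0).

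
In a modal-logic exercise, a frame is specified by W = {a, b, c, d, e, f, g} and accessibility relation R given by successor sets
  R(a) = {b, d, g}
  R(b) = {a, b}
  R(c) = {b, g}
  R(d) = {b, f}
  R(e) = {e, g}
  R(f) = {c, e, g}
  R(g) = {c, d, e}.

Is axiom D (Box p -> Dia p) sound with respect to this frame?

Yes

The schema D characterises exactly the serial frames.
Serial: yes — every world has a successor (e.g. a R b).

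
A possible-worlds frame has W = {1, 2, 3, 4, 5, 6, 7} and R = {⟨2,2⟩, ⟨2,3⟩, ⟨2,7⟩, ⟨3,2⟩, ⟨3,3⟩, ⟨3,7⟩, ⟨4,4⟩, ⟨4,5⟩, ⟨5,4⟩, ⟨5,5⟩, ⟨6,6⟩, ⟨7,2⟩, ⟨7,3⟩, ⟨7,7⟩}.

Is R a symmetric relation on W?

Yes

Symmetric: yes — every pair in R has its reverse in R.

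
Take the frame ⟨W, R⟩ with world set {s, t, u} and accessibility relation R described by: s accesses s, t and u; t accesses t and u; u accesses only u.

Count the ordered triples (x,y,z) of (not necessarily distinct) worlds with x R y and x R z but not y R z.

4

Enumerating: (s,t,s), (s,u,s), (s,u,t), (t,u,t).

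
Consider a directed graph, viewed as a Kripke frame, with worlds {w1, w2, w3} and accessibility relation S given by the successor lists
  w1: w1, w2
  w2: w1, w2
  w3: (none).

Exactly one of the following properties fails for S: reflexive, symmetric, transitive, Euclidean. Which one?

reflexive

Reflexive: no — w3 is not related to itself.
Symmetric: yes — every pair in S has its reverse in S.
Transitive: yes — every two-step S-path is closed by a direct edge.
Euclidean: yes — any two successors of a common world are S-related.
Only reflexive fails.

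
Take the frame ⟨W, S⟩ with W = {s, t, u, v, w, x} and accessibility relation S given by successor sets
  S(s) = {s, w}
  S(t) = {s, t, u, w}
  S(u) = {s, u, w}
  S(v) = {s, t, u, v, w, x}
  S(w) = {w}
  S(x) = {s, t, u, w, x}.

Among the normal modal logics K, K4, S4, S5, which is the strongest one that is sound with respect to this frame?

Transitive (axiom 4): yes — every two-step S-path is closed by a direct edge.
Reflexive (axiom T): yes — every world is S-related to itself.
Euclidean (axiom 5): no — t S s and t S u, but not s S u.
So F validates K, K4, S4; S5 would additionally require S to be Euclidean. The strongest is S4.

S4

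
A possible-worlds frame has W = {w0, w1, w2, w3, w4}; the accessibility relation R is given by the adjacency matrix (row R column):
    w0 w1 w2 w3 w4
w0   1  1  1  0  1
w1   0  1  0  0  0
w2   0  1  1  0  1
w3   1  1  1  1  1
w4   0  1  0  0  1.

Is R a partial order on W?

Yes

Reflexive: yes — every world is R-related to itself.
Transitive: yes — every two-step R-path is closed by a direct edge.
Antisymmetric: yes — no distinct pair is related both ways.
So R is a partial order.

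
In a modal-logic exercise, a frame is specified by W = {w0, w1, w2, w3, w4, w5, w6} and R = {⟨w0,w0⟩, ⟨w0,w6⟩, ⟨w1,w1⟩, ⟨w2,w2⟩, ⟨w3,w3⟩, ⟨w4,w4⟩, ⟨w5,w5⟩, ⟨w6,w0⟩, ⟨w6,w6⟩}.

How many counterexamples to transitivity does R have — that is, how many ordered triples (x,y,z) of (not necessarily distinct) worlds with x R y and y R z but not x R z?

0

R is transitive; there are no such tuples.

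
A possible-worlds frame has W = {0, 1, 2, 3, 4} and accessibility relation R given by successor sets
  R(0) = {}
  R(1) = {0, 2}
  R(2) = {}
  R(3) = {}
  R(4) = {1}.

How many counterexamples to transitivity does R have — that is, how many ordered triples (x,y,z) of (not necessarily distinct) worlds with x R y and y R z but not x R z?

2

Enumerating: (4,1,0), (4,1,2).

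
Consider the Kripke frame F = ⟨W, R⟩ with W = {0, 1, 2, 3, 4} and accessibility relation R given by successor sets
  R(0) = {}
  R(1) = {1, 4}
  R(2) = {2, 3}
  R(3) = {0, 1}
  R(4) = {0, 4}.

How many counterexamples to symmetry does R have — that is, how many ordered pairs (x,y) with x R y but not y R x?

Enumerating: (1,4), (2,3), (3,0), (3,1), (4,0).

5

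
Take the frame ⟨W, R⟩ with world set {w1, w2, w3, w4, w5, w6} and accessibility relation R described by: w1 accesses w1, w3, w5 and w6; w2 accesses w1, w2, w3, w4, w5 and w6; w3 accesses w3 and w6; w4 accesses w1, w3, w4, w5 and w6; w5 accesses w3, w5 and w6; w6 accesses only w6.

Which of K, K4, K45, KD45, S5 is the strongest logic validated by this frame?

Transitive (axiom 4): yes — every two-step R-path is closed by a direct edge.
Euclidean (axiom 5): no — w1 R w3 and w1 R w5, but not w3 R w5.
Serial (axiom D): yes — every world has a successor (e.g. w1 R w1).
Reflexive (axiom T): yes — every world is R-related to itself.
So F validates K, K4; K45 would additionally require R to be Euclidean. The strongest is K4.

K4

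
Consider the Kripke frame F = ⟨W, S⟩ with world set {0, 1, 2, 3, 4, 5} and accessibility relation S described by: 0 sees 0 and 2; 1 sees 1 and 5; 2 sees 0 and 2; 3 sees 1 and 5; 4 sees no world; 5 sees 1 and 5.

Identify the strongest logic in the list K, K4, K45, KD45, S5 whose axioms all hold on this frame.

Transitive (axiom 4): yes — every two-step S-path is closed by a direct edge.
Euclidean (axiom 5): yes — any two successors of a common world are S-related.
Serial (axiom D): no — 4 has no S-successor.
Reflexive (axiom T): no — 3 is not related to itself.
So F validates K, K4, K45; KD45 would additionally require S to be serial. The strongest is K45.

K45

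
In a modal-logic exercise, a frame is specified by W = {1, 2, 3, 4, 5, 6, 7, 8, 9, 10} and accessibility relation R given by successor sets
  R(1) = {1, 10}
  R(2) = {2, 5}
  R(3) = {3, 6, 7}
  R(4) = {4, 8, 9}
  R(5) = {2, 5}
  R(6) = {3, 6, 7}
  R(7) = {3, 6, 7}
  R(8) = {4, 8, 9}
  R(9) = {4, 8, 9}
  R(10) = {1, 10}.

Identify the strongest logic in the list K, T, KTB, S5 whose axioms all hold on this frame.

Reflexive (axiom T): yes — every world is R-related to itself.
Symmetric (axiom B): yes — every pair in R has its reverse in R.
Euclidean (axiom 5): yes — any two successors of a common world are R-related.
So F validates K, T, KTB, S5. The strongest is S5.

S5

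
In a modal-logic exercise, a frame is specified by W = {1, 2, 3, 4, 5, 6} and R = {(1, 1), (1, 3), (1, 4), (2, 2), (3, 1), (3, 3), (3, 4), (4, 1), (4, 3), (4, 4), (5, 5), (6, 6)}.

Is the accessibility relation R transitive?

Transitive: yes — every two-step R-path is closed by a direct edge.

Yes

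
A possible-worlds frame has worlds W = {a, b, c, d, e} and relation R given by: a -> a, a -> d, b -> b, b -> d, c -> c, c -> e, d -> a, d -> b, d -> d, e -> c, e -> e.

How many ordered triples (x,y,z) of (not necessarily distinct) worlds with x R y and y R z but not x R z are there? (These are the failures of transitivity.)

2

Enumerating: (a,d,b), (b,d,a).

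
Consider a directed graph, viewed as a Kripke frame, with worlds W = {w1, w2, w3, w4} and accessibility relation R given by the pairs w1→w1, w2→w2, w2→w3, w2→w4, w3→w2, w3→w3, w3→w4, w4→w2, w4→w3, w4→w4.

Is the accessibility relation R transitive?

Yes

Transitive: yes — every two-step R-path is closed by a direct edge.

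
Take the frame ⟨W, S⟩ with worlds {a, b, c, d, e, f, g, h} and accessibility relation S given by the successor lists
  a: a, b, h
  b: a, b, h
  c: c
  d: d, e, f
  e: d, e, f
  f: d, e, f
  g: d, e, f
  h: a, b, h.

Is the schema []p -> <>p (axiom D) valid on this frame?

Axiom D corresponds to the accessibility relation being serial.
Serial: yes — every world has a successor (e.g. a S a).

Yes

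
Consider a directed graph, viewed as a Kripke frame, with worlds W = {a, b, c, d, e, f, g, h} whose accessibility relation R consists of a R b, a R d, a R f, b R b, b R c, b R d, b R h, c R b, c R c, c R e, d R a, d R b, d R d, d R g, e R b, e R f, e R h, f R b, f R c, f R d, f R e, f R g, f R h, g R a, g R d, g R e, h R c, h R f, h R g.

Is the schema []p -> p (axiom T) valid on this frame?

By correspondence theory, T is valid on a frame iff R is reflexive.
Reflexive: no — a is not related to itself.

No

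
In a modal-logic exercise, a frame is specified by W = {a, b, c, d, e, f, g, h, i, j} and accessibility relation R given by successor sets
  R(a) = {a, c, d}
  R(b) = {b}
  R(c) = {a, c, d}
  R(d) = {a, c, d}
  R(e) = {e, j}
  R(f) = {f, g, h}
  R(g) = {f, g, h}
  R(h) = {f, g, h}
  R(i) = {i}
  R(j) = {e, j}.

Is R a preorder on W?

Yes

Reflexive: yes — every world is R-related to itself.
Transitive: yes — every two-step R-path is closed by a direct edge.
So R is a preorder.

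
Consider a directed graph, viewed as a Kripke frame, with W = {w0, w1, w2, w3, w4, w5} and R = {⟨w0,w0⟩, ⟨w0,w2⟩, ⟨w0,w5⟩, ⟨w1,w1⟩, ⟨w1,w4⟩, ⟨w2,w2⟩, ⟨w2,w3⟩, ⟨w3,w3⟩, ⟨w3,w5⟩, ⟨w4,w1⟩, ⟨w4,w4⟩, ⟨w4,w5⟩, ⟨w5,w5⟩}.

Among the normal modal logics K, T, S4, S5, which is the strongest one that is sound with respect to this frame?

Reflexive (axiom T): yes — every world is R-related to itself.
Transitive (axiom 4): no — w0 R w2 and w2 R w3, but not w0 R w3.
Euclidean (axiom 5): no — w0 R w2 and w0 R w5, but not w2 R w5.
So F validates K, T; S4 would additionally require R to be transitive. The strongest is T.

T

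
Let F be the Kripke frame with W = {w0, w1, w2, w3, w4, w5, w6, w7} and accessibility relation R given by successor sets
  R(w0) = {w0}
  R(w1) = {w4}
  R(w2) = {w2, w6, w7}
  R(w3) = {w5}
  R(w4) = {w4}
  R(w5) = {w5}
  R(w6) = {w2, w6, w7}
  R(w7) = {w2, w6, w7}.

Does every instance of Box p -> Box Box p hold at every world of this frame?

The schema 4 characterises exactly the transitive frames.
Transitive: yes — every two-step R-path is closed by a direct edge.

Yes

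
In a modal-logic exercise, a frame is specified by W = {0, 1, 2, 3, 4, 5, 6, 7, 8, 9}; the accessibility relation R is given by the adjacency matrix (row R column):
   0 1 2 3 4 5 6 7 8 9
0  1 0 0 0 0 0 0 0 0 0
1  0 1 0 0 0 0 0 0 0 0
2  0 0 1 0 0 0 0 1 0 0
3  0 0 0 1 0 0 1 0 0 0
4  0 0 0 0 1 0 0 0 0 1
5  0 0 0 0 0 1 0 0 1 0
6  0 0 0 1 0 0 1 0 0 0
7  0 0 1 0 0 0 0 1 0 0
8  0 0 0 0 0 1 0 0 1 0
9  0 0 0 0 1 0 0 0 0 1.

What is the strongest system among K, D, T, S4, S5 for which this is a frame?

S5

Serial (axiom D): yes — every world has a successor (e.g. 0 R 0).
Reflexive (axiom T): yes — every world is R-related to itself.
Transitive (axiom 4): yes — every two-step R-path is closed by a direct edge.
Euclidean (axiom 5): yes — any two successors of a common world are R-related.
So F validates K, D, T, S4, S5. The strongest is S5.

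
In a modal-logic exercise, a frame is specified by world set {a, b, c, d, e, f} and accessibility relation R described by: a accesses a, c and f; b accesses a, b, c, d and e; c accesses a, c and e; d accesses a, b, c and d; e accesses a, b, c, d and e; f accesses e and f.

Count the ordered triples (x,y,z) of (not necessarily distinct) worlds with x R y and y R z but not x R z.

Enumerating: (a,c,e), (a,f,e), (b,a,f), (c,a,f), (c,e,b), (c,e,d), (d,a,f), (d,b,e), (d,c,e), (e,a,f), (f,e,a), (f,e,b), (f,e,c), (f,e,d).

14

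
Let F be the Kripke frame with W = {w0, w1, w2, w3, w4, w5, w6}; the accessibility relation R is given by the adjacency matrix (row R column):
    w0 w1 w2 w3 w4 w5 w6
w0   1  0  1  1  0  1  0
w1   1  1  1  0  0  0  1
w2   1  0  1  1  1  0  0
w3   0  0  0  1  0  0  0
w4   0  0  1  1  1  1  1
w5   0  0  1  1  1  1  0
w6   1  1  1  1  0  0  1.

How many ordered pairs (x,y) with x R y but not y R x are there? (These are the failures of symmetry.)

Enumerating: (w0,w3), (w0,w5), (w1,w0), (w1,w2), (w2,w3), (w4,w3), (w4,w6), (w5,w2), (w5,w3), (w6,w0), (w6,w2), (w6,w3).

12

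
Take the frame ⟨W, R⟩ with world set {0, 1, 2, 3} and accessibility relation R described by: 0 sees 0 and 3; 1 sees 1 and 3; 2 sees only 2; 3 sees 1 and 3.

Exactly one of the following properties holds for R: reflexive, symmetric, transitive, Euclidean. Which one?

reflexive

Reflexive: yes — every world is R-related to itself.
Symmetric: no — 0 R 3 but not 3 R 0.
Transitive: no — 0 R 3 and 3 R 1, but not 0 R 1.
Euclidean: no — 0 R 3 and 0 R 0, but not 3 R 0.
Only reflexive holds.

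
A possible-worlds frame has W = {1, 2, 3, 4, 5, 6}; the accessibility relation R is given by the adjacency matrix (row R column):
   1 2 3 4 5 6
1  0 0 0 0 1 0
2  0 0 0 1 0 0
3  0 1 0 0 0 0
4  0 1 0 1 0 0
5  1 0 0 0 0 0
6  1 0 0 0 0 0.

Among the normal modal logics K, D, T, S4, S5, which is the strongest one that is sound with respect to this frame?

Serial (axiom D): yes — every world has a successor (e.g. 1 R 5).
Reflexive (axiom T): no — 1 is not related to itself.
Transitive (axiom 4): no — 3 R 2 and 2 R 4, but not 3 R 4.
Euclidean (axiom 5): no — 1 R 5 and 1 R 5, but not 5 R 5.
So F validates K, D; T would additionally require R to be reflexive. The strongest is D.

D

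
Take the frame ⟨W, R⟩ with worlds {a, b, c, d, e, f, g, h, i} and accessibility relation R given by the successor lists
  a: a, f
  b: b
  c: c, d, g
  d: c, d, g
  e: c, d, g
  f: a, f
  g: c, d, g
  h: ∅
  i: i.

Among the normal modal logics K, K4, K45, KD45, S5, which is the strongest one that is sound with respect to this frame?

K45

Transitive (axiom 4): yes — every two-step R-path is closed by a direct edge.
Euclidean (axiom 5): yes — any two successors of a common world are R-related.
Serial (axiom D): no — h has no R-successor.
Reflexive (axiom T): no — e is not related to itself.
So F validates K, K4, K45; KD45 would additionally require R to be serial. The strongest is K45.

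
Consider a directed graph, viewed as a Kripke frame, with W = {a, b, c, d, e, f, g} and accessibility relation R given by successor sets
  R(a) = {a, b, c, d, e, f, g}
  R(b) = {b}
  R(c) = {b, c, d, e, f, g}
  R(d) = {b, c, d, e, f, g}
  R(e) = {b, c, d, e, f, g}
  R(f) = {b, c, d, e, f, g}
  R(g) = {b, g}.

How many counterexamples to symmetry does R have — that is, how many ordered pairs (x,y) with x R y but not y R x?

Enumerating: (a,b), (a,c), (a,d), (a,e), (a,f), (a,g), (c,b), (c,g), (d,b), (d,g), (e,b), (e,g), (f,b), (f,g), (g,b).

15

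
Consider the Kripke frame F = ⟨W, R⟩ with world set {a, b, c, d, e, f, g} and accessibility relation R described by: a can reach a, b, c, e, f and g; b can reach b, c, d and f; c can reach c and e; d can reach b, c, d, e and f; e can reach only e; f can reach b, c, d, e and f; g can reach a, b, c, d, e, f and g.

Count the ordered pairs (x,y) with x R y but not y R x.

Enumerating: (a,b), (a,c), (a,e), (a,f), (b,c), (c,e), (d,c), (d,e), (f,c), (f,e), (g,b), (g,c), (g,d), (g,e), (g,f).

15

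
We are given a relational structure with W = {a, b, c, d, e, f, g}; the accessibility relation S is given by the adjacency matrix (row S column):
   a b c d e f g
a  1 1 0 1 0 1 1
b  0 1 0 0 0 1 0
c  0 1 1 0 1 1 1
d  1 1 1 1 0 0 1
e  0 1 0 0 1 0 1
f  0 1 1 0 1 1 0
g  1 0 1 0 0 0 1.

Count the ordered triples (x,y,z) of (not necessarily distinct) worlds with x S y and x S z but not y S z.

38

Enumerating: (a,b,a), (a,b,d), (a,b,g), (a,d,f), (a,f,a), (a,f,d), (a,f,g), (a,g,b), (a,g,d), (a,g,f), (c,b,c), (c,b,e), … and 26 more.
Total: 38.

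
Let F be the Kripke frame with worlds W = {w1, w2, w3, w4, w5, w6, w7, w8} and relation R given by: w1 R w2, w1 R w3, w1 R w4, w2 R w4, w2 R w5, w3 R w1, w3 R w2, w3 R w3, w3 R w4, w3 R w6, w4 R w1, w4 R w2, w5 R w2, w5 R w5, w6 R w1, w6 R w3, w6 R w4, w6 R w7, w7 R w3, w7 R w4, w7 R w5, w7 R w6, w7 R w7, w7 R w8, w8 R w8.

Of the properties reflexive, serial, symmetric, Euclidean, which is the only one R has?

serial

Reflexive: no — w1 is not related to itself.
Serial: yes — every world has a successor (e.g. w1 R w2).
Symmetric: no — w1 R w2 but not w2 R w1.
Euclidean: no — w1 R w2 and w1 R w3, but not w2 R w3.
Only serial holds.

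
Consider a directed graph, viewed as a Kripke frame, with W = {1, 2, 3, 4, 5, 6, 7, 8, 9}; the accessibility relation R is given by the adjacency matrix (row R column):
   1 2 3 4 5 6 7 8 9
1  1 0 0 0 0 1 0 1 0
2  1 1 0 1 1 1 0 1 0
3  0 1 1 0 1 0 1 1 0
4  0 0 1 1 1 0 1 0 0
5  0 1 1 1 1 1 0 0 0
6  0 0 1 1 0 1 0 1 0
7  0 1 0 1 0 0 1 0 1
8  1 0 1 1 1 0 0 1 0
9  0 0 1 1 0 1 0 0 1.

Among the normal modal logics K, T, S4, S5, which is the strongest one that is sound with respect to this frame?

Reflexive (axiom T): yes — every world is R-related to itself.
Transitive (axiom 4): no — 1 R 6 and 6 R 3, but not 1 R 3.
Euclidean (axiom 5): no — 1 R 8 and 1 R 6, but not 8 R 6.
So F validates K, T; S4 would additionally require R to be transitive. The strongest is T.

T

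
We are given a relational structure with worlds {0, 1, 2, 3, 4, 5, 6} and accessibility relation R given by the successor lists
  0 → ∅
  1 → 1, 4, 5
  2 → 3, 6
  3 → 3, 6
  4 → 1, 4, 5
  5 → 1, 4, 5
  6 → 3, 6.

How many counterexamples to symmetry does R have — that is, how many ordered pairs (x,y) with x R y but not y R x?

Enumerating: (2,3), (2,6).

2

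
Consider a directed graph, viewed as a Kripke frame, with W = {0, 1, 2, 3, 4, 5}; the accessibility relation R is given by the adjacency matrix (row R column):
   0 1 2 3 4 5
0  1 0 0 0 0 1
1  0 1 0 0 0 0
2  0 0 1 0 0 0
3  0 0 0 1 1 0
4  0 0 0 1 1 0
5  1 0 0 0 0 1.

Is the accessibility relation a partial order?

No

Reflexive: yes — every world is R-related to itself.
Transitive: yes — every two-step R-path is closed by a direct edge.
Antisymmetric: no — 0 R 5 and 5 R 0 with 0 ≠ 5.
So R is not a partial order.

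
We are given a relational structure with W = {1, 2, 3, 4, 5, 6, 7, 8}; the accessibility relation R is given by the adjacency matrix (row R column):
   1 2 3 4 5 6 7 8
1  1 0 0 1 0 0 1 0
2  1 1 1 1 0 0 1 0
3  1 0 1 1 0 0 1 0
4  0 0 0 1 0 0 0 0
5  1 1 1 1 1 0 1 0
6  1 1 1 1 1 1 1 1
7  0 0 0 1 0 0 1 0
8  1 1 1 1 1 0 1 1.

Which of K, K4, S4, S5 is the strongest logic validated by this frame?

S4

Transitive (axiom 4): yes — every two-step R-path is closed by a direct edge.
Reflexive (axiom T): yes — every world is R-related to itself.
Euclidean (axiom 5): no — 1 R 4 and 1 R 7, but not 4 R 7.
So F validates K, K4, S4; S5 would additionally require R to be Euclidean. The strongest is S4.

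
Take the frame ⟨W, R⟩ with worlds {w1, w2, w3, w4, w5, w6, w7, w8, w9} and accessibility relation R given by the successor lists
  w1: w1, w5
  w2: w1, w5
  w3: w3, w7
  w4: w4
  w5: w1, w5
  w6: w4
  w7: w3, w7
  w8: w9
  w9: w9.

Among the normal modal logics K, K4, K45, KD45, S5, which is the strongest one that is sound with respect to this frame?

KD45

Transitive (axiom 4): yes — every two-step R-path is closed by a direct edge.
Euclidean (axiom 5): yes — any two successors of a common world are R-related.
Serial (axiom D): yes — every world has a successor (e.g. w1 R w1).
Reflexive (axiom T): no — w2 is not related to itself.
So F validates K, K4, K45, KD45; S5 would additionally require R to be reflexive. The strongest is KD45.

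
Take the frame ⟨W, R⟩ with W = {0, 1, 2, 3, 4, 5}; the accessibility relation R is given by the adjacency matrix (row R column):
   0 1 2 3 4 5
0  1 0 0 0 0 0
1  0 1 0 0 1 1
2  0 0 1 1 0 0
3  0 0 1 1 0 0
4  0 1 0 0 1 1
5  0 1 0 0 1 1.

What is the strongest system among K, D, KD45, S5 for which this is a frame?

Serial (axiom D): yes — every world has a successor (e.g. 0 R 0).
Euclidean (axiom 5): yes — any two successors of a common world are R-related.
Transitive (axiom 4): yes — every two-step R-path is closed by a direct edge.
Reflexive (axiom T): yes — every world is R-related to itself.
So F validates K, D, KD45, S5. The strongest is S5.

S5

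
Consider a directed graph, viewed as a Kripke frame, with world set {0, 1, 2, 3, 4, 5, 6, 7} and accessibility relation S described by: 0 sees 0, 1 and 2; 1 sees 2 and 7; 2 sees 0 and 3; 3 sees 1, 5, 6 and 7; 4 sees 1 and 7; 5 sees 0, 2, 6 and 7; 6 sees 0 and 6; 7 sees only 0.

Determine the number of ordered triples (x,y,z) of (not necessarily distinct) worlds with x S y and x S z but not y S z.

37

Enumerating: (0,1,0), (0,1,1), (0,2,1), (0,2,2), (1,2,2), (1,2,7), (1,7,2), (1,7,7), (2,0,3), (2,3,0), (2,3,3), (3,1,1), … and 25 more.
Total: 37.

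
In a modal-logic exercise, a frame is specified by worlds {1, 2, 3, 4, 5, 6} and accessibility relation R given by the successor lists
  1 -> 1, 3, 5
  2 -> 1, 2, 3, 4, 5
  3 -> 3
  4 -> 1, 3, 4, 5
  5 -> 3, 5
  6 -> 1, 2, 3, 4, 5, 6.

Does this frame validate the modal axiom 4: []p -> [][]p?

The schema 4 characterises exactly the transitive frames.
Transitive: yes — every two-step R-path is closed by a direct edge.

Yes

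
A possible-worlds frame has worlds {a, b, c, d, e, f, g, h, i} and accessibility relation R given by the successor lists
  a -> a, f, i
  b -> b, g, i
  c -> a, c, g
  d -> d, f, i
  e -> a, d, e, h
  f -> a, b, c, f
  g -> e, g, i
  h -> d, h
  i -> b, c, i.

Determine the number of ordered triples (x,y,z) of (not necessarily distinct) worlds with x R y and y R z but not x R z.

Enumerating: (a,f,b), (a,f,c), (a,i,b), (a,i,c), (b,g,e), (b,i,c), (c,a,f), (c,a,i), (c,g,e), (c,g,i), (d,f,a), (d,f,b), … and 21 more.
Total: 33.

33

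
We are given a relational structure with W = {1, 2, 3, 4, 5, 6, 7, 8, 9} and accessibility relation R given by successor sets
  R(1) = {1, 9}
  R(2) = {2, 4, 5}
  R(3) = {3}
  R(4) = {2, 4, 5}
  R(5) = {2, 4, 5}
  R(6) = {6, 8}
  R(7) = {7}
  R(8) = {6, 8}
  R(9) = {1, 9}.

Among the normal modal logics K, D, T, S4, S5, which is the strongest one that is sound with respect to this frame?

S5

Serial (axiom D): yes — every world has a successor (e.g. 1 R 1).
Reflexive (axiom T): yes — every world is R-related to itself.
Transitive (axiom 4): yes — every two-step R-path is closed by a direct edge.
Euclidean (axiom 5): yes — any two successors of a common world are R-related.
So F validates K, D, T, S4, S5. The strongest is S5.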